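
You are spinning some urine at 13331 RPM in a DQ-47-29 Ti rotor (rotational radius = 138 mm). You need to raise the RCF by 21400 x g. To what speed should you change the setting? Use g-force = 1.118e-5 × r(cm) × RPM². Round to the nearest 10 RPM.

r = 138 mm = 13.8 cm
Current RCF = 1.118 × 10⁻⁵ × 13.8 × (13331)² = 1.118 × 10⁻⁵ × 13.8 × 177,715,561 ≈ 27,418.7 × g
Target RCF = 27,418.7 + 21,400 = 48,818.7 × g
N² = 48,818.7 / (15.4284 × 10⁻⁵) = 316,421,016
N ≈ √316,421,016 ≈ 17,788.2

N₂ ≈ 17790 RPM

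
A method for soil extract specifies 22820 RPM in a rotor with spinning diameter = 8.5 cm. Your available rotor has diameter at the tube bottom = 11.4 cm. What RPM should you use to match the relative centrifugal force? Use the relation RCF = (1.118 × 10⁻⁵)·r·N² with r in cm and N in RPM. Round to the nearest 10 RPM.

Original rotor: r = 8.5 / 2 = 4.25 cm
RCF_original = 1.118 × 10⁻⁵ × 4.25 × (22820)² = 1.118 × 10⁻⁵ × 4.25 × 520,752,400 ≈ 24,743.6 × g
Your rotor: r = 11.4 / 2 = 5.7 cm
24,743.6 = 1.118 × 10⁻⁵ × 5.7 × N²
N² = 24,743.6 / (6.3726 × 10⁻⁵) = 388,281,078
N ≈ √388,281,078 ≈ 19,704.8

≈ 19700 RPM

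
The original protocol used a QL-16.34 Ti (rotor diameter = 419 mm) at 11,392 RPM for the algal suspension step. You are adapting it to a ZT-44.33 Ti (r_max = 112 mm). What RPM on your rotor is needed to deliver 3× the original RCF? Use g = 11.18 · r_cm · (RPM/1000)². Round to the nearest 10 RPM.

26990 RPM

Original rotor: r = 419 mm / 2 = 209.5 mm = 20.95 cm
RCF_original = 11.18 × 20.95 × (11.392)² = 11.18 × 20.95 × 129.777664 ≈ 30,396.7 × g
Target RCF = 3 × 30,396.7 ≈ 91,190.1 × g
Your rotor: r = 112 mm = 11.2 cm
91,190.1 = 11.18 × 11.2 × (N/1000)²
(N/1000)² = 91,190.1 / 125.216 = 728.2624
N = 1000 × √728.2624 ≈ 26,986.3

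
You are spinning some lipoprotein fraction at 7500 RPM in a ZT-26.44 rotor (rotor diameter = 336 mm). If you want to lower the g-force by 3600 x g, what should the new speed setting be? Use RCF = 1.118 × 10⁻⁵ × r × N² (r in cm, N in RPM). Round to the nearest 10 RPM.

6090 RPM

r = 336 mm / 2 = 168 mm = 16.8 cm
Current RCF = 1.118 × 10⁻⁵ × 16.8 × (7500)² = 1.118 × 10⁻⁵ × 16.8 × 56,250,000 ≈ 10,565.1 × g
Target RCF = 10,565.1 − 3,600 = 6,965.1 × g
N² = 6,965.1 / (18.7824 × 10⁻⁵) = 37,083,120
N ≈ √37,083,120 ≈ 6,089.6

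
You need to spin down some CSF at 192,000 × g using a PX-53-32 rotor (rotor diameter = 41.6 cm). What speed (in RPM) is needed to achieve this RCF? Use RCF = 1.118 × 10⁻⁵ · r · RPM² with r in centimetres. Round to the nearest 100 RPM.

r = 41.6 / 2 = 20.8 cm
RCF = 1.118 × 10⁻⁵ × r × N²
192,000 = 1.118 × 10⁻⁵ × 20.8 × N²
N² = 192,000 / (23.2544 × 10⁻⁵) = 825,650,200
N ≈ √825,650,200 ≈ 28,734.1

28700 RPM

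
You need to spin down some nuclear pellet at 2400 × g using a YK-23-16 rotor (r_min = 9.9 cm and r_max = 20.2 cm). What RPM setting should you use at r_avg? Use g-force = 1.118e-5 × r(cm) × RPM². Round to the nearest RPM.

N ≈ 3777 RPM

r_avg = (9.9 + 20.2) / 2 = 15.05 cm
2,400 = 1.118 × 10⁻⁵ × 15.05 × N²
N² = 2,400 / (16.8259 × 10⁻⁵) = 14,263,724
N ≈ √14,263,724 ≈ 3,776.7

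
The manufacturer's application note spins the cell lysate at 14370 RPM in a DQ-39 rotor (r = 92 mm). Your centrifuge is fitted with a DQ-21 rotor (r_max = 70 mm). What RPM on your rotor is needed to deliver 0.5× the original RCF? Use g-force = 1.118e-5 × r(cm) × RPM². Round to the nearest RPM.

≈ 11649 RPM

Original rotor: r = 92 mm = 9.2 cm
RCF_original = 1.118 × 10⁻⁵ × 9.2 × (14370)² = 1.118 × 10⁻⁵ × 9.2 × 206,496,900 ≈ 21,239.4 × g
Target RCF = 0.5 × 21,239.4 ≈ 10,619.7 × g
Your rotor: r = 70 mm = 7.0 cm
10,619.7 = 1.118 × 10⁻⁵ × 7 × N²
N² = 10,619.7 / (7.826 × 10⁻⁵) = 135,697,674
N ≈ √135,697,674 ≈ 11,648.9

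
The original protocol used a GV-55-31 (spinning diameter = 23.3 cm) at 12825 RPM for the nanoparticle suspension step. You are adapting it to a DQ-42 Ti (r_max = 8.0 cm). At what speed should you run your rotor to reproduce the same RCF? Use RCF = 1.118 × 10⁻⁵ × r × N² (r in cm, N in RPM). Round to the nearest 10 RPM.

15480 RPM

Original rotor: r = 23.3 / 2 = 11.65 cm
RCF_original = 1.118 × 10⁻⁵ × 11.65 × (12825)² = 1.118 × 10⁻⁵ × 11.65 × 164,480,625 ≈ 21,423.1 × g
21,423.1 = 1.118 × 10⁻⁵ × 8 × N²
N² = 21,423.1 / (8.944 × 10⁻⁵) = 239,524,821
N ≈ √239,524,821 ≈ 15,476.6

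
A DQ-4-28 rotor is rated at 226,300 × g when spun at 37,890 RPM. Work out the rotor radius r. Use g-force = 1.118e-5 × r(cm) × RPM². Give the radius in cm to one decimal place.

r ≈ 14.1 cm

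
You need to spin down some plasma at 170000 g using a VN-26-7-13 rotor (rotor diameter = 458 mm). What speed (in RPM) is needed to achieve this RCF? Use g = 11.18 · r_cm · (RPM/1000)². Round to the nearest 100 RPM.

r = 458 mm / 2 = 229 mm = 22.9 cm
RCF = 11.18 × r × (N/1000)²
170,000 = 11.18 × 22.9 × (N/1000)²
(N/1000)² = 170,000 / 256.022 = 664.0054
N = 1000 × √664.0054 ≈ 25,768.3

≈ 25800 RPM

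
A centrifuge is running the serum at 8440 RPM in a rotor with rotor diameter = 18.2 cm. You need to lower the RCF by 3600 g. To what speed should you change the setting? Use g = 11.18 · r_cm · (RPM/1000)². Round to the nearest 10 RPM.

≈ 5990 RPM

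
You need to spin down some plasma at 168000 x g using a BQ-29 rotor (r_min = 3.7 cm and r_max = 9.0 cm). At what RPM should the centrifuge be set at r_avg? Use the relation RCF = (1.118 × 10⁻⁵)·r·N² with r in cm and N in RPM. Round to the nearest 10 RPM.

N ≈ 48650 RPM

r_avg = (3.7 + 9.0) / 2 = 6.35 cm
168,000 = 1.118 × 10⁻⁵ × 6.35 × N²
N² = 168,000 / (7.0993 × 10⁻⁵) = 2,366,430,493
N ≈ √2,366,430,493 ≈ 48,646.0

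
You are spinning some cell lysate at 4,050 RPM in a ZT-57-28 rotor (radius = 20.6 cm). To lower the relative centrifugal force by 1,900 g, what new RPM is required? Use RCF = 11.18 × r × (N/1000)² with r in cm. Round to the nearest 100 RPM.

N₂ ≈ 2900 RPM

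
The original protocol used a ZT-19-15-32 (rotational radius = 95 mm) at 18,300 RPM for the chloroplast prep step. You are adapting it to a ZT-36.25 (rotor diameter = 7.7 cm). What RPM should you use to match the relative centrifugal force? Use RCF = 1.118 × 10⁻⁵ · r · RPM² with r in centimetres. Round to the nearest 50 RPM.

Original rotor: r = 95 mm = 9.5 cm
RCF = 1.118 × 10⁻⁵ × r × N²
RCF_original = 1.118 × 10⁻⁵ × 9.5 × (18300)² = 1.118 × 10⁻⁵ × 9.5 × 334,890,000 ≈ 35,568.7 × g
Your rotor: r = 7.7 / 2 = 3.85 cm
35,568.7 = 1.118 × 10⁻⁵ × 3.85 × N²
N² = 35,568.7 / (4.3043 × 10⁻⁵) = 826,352,717
N ≈ √826,352,717 ≈ 28,746.4

≈ 28750 RPM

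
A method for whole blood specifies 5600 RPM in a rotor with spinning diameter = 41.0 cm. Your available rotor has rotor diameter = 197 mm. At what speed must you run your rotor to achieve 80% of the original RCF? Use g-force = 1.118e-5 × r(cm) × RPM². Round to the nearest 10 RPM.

≈ 7230 RPM

Original rotor: r = 41.0 / 2 = 20.5 cm
RCF = 1.118 × 10⁻⁵ × r × N²
RCF_original = 1.118 × 10⁻⁵ × 20.5 × (5600)² = 1.118 × 10⁻⁵ × 20.5 × 31,360,000 ≈ 7,187.4 × g
Target RCF = 0.8 × 7,187.4 ≈ 5,749.9 × g
Your rotor: r = 197 mm / 2 = 98.5 mm = 9.85 cm
5,749.9 = 1.118 × 10⁻⁵ × 9.85 × N²
N² = 5,749.9 / (11.0123 × 10⁻⁵) = 52,213,434
N ≈ √52,213,434 ≈ 7,225.9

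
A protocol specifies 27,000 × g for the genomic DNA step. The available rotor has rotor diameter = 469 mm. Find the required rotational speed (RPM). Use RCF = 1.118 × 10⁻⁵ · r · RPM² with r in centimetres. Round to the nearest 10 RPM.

N ≈ 10150 RPM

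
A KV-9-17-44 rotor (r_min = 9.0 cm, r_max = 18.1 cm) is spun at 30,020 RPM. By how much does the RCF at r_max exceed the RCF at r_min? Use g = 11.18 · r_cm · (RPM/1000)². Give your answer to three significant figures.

≈ 91700 x g

RCF_max = 11.18 × 18.1 × (30.02)² = 11.18 × 18.1 × 901.2004 ≈ 182,365.1 × g
RCF_min = 11.18 × 9 × (30.02)² = 11.18 × 9 × 901.2004 ≈ 90,678.8 × g
ΔRCF = 182,365.1 − 90,678.8 = 91,686.3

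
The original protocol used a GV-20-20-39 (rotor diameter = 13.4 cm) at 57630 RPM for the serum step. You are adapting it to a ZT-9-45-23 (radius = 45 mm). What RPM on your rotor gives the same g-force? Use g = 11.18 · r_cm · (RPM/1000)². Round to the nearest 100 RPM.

70300 RPM

Original rotor: r = 13.4 / 2 = 6.7 cm
RCF = 11.18 × r × (N/1000)²
RCF_original = 11.18 × 6.7 × (57.63)² = 11.18 × 6.7 × 3,321.2169 ≈ 248,779.1 × g
Your rotor: r = 45 mm = 4.5 cm
248,779.1 = 11.18 × 4.5 × (N/1000)²
(N/1000)² = 248,779.1 / 50.31 = 4944.923
N = 1000 × √4944.923 ≈ 70,320.1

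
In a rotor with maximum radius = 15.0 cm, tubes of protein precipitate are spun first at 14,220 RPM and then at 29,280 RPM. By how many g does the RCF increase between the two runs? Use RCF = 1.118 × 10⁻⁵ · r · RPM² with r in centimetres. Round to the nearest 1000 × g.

RCF₁ = 1.118 × 10⁻⁵ × 15 × (14220)² = 1.118 × 10⁻⁵ × 15 × 202,208,400 ≈ 33,910.3 × g
RCF₂ = 1.118 × 10⁻⁵ × 15 × (29280)² = 1.118 × 10⁻⁵ × 15 × 857,318,400 ≈ 143,772.3 × g
Increase = 143,772.3 − 33,910.3 = 109,862

110000 g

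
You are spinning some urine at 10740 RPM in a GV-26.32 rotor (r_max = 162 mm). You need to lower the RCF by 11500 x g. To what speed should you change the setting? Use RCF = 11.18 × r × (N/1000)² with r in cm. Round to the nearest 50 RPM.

N₂ ≈ 7200 RPM

r = 162 mm = 16.2 cm
Current RCF = 11.18 × 16.2 × (10.74)² = 11.18 × 16.2 × 115.3476 ≈ 20,891.3 × g
Target RCF = 20,891.3 − 11,500 = 9,391.3 × g
(N/1000)² = 9,391.3 / 181.116 = 51.8524
N = 1000 × √51.8524 ≈ 7,200.9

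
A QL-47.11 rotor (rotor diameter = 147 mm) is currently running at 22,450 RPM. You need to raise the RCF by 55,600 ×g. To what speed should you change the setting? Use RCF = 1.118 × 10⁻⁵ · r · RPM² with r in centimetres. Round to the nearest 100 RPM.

34400 RPM

r = 147 mm / 2 = 73.5 mm = 7.35 cm
Current RCF = 1.118 × 10⁻⁵ × 7.35 × (22450)² = 1.118 × 10⁻⁵ × 7.35 × 504,002,500 ≈ 41,415.4 × g
Target RCF = 41,415.4 + 55,600 = 97,015.4 × g
N² = 97,015.4 / (8.2173 × 10⁻⁵) = 1,180,623,806
N ≈ √1,180,623,806 ≈ 34,360.2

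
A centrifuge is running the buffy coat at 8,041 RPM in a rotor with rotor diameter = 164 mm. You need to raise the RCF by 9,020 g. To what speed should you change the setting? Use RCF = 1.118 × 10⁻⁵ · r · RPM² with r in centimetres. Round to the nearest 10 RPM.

≈ 12770 RPM

r = 164 mm / 2 = 82 mm = 8.2 cm
Current RCF = 1.118 × 10⁻⁵ × 8.2 × (8041)² = 1.118 × 10⁻⁵ × 8.2 × 64,657,681 ≈ 5,927.6 × g
Target RCF = 5,927.6 + 9,020 = 14,947.6 × g
N² = 14,947.6 / (9.1676 × 10⁻⁵) = 163,048,126
N ≈ √163,048,126 ≈ 12,769.0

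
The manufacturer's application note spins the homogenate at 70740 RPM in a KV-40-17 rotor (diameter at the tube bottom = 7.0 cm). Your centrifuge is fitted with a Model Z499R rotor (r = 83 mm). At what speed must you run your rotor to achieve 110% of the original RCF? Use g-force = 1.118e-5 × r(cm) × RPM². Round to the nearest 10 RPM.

48180 RPM

Original rotor: r = 7.0 / 2 = 3.5 cm
RCF = 1.118 × 10⁻⁵ × r × N²
RCF_original = 1.118 × 10⁻⁵ × 3.5 × (70740)² = 1.118 × 10⁻⁵ × 3.5 × 5,004,147,600 ≈ 195,812.3 × g
Target RCF = 1.1 × 195,812.3 ≈ 215,393.5 × g
Your rotor: r = 83 mm = 8.3 cm
215,393.5 = 1.118 × 10⁻⁵ × 8.3 × N²
N² = 215,393.5 / (9.2794 × 10⁻⁵) = 2,321,200,724
N ≈ √2,321,200,724 ≈ 48,178.8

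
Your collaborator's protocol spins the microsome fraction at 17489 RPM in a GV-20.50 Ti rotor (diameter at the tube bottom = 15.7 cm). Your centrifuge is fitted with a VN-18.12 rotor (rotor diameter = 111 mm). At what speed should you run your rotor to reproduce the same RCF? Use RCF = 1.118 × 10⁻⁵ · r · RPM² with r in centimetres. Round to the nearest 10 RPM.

Original rotor: r = 15.7 / 2 = 7.85 cm
RCF_original = 1.118 × 10⁻⁵ × 7.85 × (17489)² = 1.118 × 10⁻⁵ × 7.85 × 305,865,121 ≈ 26,843.6 × g
Your rotor: r = 111 mm / 2 = 55.5 mm = 5.55 cm
26,843.6 = 1.118 × 10⁻⁵ × 5.55 × N²
N² = 26,843.6 / (6.2049 × 10⁻⁵) = 432,619,381
N ≈ √432,619,381 ≈ 20,799.5

20800 RPM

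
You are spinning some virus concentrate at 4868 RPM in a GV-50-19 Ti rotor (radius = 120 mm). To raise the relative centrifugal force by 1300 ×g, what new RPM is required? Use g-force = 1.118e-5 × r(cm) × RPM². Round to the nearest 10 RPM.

r = 120 mm = 12.0 cm
Current RCF = 1.118 × 10⁻⁵ × 12 × (4868)² = 1.118 × 10⁻⁵ × 12 × 23,697,424 ≈ 3,179.2 × g
Target RCF = 3,179.2 + 1,300 = 4,479.2 × g
N² = 4,479.2 / (13.416 × 10⁻⁵) = 33,387,001
N ≈ √33,387,001 ≈ 5,778.1

N₂ ≈ 5780 RPM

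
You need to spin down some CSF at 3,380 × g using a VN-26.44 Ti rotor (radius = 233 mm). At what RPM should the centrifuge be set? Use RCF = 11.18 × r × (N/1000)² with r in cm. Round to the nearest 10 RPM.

3600 RPM

r = 233 mm = 23.3 cm
RCF = 11.18 × r × (N/1000)²
3,380 = 11.18 × 23.3 × (N/1000)²
(N/1000)² = 3,380 / 260.494 = 12.97535
N = 1000 × √12.97535 ≈ 3,602.1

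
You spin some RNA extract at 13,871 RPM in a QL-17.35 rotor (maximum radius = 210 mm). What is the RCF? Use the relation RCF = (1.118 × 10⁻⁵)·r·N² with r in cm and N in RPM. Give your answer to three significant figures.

45200 ×g

r = 210 mm = 21.0 cm
RCF = 1.118 × 10⁻⁵ × 21 × (13871)² = 1.118 × 10⁻⁵ × 21 × 192,404,641 ≈ 45,172.8 × g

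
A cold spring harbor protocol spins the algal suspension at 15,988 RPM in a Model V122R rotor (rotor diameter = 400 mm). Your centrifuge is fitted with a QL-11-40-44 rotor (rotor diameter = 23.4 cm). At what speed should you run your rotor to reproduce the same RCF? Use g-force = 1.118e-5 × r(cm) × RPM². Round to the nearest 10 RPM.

20900 RPM

Original rotor: r = 400 mm / 2 = 200 mm = 20 cm
RCF_original = 1.118 × 10⁻⁵ × 20 × (15988)² = 1.118 × 10⁻⁵ × 20 × 255,616,144 ≈ 57,155.8 × g
Your rotor: r = 23.4 / 2 = 11.7 cm
57,155.8 = 1.118 × 10⁻⁵ × 11.7 × N²
N² = 57,155.8 / (13.0806 × 10⁻⁵) = 436,950,904
N ≈ √436,950,904 ≈ 20,903.4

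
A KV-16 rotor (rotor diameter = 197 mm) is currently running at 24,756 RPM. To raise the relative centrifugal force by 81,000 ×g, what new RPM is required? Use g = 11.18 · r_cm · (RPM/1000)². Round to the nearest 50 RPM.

r = 197 mm / 2 = 98.5 mm = 9.85 cm
Current RCF = 11.18 × 9.85 × (24.756)² = 11.18 × 9.85 × 612.859536 ≈ 67,489.9 × g
Target RCF = 67,489.9 + 81,000 = 148,489.9 × g
(N/1000)² = 148,489.9 / 110.123 = 1348.4
N = 1000 × √1348.4 ≈ 36,720.6

≈ 36700 RPM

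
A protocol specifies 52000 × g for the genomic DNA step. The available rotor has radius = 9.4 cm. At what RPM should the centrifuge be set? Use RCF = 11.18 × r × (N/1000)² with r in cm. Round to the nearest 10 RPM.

RCF = 11.18 × r × (N/1000)²
52,000 = 11.18 × 9.4 × (N/1000)²
(N/1000)² = 52,000 / 105.092 = 494.8046
N = 1000 × √494.8046 ≈ 22,244.2

≈ 22240 RPM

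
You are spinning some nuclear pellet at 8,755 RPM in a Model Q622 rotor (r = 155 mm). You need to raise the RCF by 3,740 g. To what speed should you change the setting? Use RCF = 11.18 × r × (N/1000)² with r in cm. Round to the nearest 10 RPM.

N₂ ≈ 9910 RPM

r = 155 mm = 15.5 cm
Current RCF = 11.18 × 15.5 × (8.755)² = 11.18 × 15.5 × 76.650025 ≈ 13,282.7 × g
Target RCF = 13,282.7 + 3,740 = 17,022.7 × g
(N/1000)² = 17,022.7 / 173.29 = 98.23244
N = 1000 × √98.23244 ≈ 9,911.2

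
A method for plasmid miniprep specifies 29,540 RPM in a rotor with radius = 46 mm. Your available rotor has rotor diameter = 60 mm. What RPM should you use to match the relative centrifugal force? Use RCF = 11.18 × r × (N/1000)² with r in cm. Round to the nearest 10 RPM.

Original rotor: r = 46 mm = 4.6 cm
RCF = 11.18 × r × (N/1000)²
RCF_original = 11.18 × 4.6 × (29.54)² = 11.18 × 4.6 × 872.6116 ≈ 44,876.7 × g
Your rotor: r = 60 mm / 2 = 30 mm = 3 cm
44,876.7 = 11.18 × 3 × (N/1000)²
(N/1000)² = 44,876.7 / 33.54 = 1338.005
N = 1000 × √1338.005 ≈ 36,578.8

≈ 36580 RPM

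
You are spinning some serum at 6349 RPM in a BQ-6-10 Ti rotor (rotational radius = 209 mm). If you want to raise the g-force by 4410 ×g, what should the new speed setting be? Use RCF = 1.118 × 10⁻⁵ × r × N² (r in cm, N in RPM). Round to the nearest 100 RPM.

r = 209 mm = 20.9 cm
Current RCF = 1.118 × 10⁻⁵ × 20.9 × (6349)² = 1.118 × 10⁻⁵ × 20.9 × 40,309,801 ≈ 9,418.9 × g
Target RCF = 9,418.9 + 4,410 = 13,828.9 × g
N² = 13,828.9 / (23.3662 × 10⁻⁵) = 59,183,350
N ≈ √59,183,350 ≈ 7,693.1

≈ 7700 RPM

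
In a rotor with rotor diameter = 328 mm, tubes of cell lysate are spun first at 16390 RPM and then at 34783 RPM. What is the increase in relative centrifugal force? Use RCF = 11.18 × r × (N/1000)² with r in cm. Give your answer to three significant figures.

r = 328 mm / 2 = 164 mm = 16.4 cm
RCF₁ = 11.18 × 16.4 × (16.39)² = 11.18 × 16.4 × 268.6321 ≈ 49,254.2 × g
RCF₂ = 11.18 × 16.4 × (34.783)² = 11.18 × 16.4 × 1,209.857089 ≈ 221,829.7 × g
Increase = 221,829.7 − 49,254.2 = 172,575.5

173000 g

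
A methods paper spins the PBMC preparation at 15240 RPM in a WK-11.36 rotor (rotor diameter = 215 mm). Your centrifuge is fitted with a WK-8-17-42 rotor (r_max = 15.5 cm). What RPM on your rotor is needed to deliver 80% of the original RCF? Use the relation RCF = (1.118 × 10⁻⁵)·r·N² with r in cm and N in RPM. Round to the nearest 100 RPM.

≈ 11400 RPM

Original rotor: r = 215 mm / 2 = 107.5 mm = 10.75 cm
RCF_original = 1.118 × 10⁻⁵ × 10.75 × (15240)² = 1.118 × 10⁻⁵ × 10.75 × 232,257,600 ≈ 27,913.9 × g
Target RCF = 0.8 × 27,913.9 ≈ 22,331.1 × g
22,331.1 = 1.118 × 10⁻⁵ × 15.5 × N²
N² = 22,331.1 / (17.329 × 10⁻⁵) = 128,865,486
N ≈ √128,865,486 ≈ 11,351.9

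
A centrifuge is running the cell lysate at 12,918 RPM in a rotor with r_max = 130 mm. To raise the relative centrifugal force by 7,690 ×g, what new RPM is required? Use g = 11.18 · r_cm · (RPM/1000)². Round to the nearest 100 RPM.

N₂ ≈ 14800 RPM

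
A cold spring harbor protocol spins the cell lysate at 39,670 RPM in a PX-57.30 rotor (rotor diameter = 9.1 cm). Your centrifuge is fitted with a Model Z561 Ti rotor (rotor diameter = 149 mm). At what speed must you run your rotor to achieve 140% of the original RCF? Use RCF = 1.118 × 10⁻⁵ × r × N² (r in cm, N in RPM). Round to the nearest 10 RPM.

≈ 36680 RPM

Original rotor: r = 9.1 / 2 = 4.55 cm
RCF_original = 1.118 × 10⁻⁵ × 4.55 × (39670)² = 1.118 × 10⁻⁵ × 4.55 × 1,573,708,900 ≈ 80,053 × g
Target RCF = 1.4 × 80,053 ≈ 112,074.2 × g
Your rotor: r = 149 mm / 2 = 74.5 mm = 7.45 cm
112,074.2 = 1.118 × 10⁻⁵ × 7.45 × N²
N² = 112,074.2 / (8.3291 × 10⁻⁵) = 1,345,573,952
N ≈ √1,345,573,952 ≈ 36,682.1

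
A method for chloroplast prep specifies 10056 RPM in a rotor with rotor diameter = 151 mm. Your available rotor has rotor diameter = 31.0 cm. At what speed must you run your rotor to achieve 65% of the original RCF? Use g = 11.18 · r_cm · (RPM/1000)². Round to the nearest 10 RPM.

≈ 5660 RPM

Original rotor: r = 151 mm / 2 = 75.5 mm = 7.55 cm
RCF = 11.18 × r × (N/1000)²
RCF_original = 11.18 × 7.55 × (10.056)² = 11.18 × 7.55 × 101.123136 ≈ 8,535.7 × g
Target RCF = 0.65 × 8,535.7 ≈ 5,548.2 × g
Your rotor: r = 31.0 / 2 = 15.5 cm
5,548.2 = 11.18 × 15.5 × (N/1000)²
(N/1000)² = 5,548.2 / 173.29 = 32.01685
N = 1000 × √32.01685 ≈ 5,658.3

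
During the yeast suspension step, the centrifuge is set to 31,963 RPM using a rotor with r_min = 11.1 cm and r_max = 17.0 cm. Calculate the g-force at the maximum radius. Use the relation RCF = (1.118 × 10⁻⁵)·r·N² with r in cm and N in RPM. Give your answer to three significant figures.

Use r_max = 17.0 cm.
RCF = 1.118 × 10⁻⁵ × 17 × (31963)² = 1.118 × 10⁻⁵ × 17 × 1,021,633,369 ≈ 194,171.6 × g

194000 g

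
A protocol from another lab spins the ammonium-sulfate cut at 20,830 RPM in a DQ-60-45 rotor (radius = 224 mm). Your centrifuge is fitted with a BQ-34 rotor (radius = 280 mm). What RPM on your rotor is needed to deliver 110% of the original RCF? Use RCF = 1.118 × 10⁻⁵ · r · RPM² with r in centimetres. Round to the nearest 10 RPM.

Original rotor: r = 224 mm = 22.4 cm
RCF = 1.118 × 10⁻⁵ × r × N²
RCF_original = 1.118 × 10⁻⁵ × 22.4 × (20830)² = 1.118 × 10⁻⁵ × 22.4 × 433,888,900 ≈ 108,659.7 × g
Target RCF = 1.1 × 108,659.7 ≈ 119,525.7 × g
Your rotor: r = 280 mm = 28.0 cm
119,525.7 = 1.118 × 10⁻⁵ × 28 × N²
N² = 119,525.7 / (31.304 × 10⁻⁵) = 381,822,451
N ≈ √381,822,451 ≈ 19,540.3

19540 RPM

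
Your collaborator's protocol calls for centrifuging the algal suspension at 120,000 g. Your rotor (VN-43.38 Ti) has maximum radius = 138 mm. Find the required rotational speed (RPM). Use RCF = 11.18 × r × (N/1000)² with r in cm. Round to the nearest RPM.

N ≈ 27889 RPM

r = 138 mm = 13.8 cm
RCF = 11.18 × r × (N/1000)²
120,000 = 11.18 × 13.8 × (N/1000)²
(N/1000)² = 120,000 / 154.284 = 777.7864
N = 1000 × √777.7864 ≈ 27,888.8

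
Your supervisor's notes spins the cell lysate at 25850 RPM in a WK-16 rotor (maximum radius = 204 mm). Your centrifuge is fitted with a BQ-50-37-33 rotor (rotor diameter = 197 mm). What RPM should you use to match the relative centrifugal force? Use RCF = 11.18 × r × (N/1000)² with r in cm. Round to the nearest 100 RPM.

37200 RPM

Original rotor: r = 204 mm = 20.4 cm
RCF = 11.18 × r × (N/1000)²
RCF_original = 11.18 × 20.4 × (25.85)² = 11.18 × 20.4 × 668.2225 ≈ 152,402.8 × g
Your rotor: r = 197 mm / 2 = 98.5 mm = 9.85 cm
152,402.8 = 11.18 × 9.85 × (N/1000)²
(N/1000)² = 152,402.8 / 110.123 = 1383.933
N = 1000 × √1383.933 ≈ 37,201.2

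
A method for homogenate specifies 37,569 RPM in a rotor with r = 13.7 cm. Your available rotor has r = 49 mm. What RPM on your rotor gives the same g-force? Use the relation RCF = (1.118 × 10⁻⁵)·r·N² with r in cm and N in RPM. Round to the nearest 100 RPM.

≈ 62800 RPM

RCF_original = 1.118 × 10⁻⁵ × 13.7 × (37569)² = 1.118 × 10⁻⁵ × 13.7 × 1,411,429,761 ≈ 216,183.1 × g
Your rotor: r = 49 mm = 4.9 cm
216,183.1 = 1.118 × 10⁻⁵ × 4.9 × N²
N² = 216,183.1 / (5.4782 × 10⁻⁵) = 3,946,243,292
N ≈ √3,946,243,292 ≈ 62,819.1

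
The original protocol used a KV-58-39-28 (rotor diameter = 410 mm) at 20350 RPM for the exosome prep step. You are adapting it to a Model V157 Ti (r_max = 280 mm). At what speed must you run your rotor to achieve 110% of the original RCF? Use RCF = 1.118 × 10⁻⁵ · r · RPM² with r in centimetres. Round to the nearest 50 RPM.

Original rotor: r = 410 mm / 2 = 205 mm = 20.5 cm
RCF_original = 1.118 × 10⁻⁵ × 20.5 × (20350)² = 1.118 × 10⁻⁵ × 20.5 × 414,122,500 ≈ 94,912.7 × g
Target RCF = 1.1 × 94,912.7 ≈ 104,404 × g
Your rotor: r = 280 mm = 28.0 cm
104,404 = 1.118 × 10⁻⁵ × 28 × N²
N² = 104,404 / (31.304 × 10⁻⁵) = 333,516,484
N ≈ √333,516,484 ≈ 18,262.4

18250 RPM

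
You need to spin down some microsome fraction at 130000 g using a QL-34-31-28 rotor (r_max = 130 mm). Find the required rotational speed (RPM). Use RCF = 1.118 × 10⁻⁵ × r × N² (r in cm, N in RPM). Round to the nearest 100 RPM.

29900 RPM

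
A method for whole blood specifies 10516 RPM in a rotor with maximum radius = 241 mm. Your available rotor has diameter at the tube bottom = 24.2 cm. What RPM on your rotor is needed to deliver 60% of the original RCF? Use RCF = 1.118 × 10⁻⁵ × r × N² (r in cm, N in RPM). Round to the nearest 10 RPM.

Original rotor: r = 241 mm = 24.1 cm
RCF_original = 1.118 × 10⁻⁵ × 24.1 × (10516)² = 1.118 × 10⁻⁵ × 24.1 × 110,586,256 ≈ 29,796.1 × g
Target RCF = 0.6 × 29,796.1 ≈ 17,877.7 × g
Your rotor: r = 24.2 / 2 = 12.1 cm
17,877.7 = 1.118 × 10⁻⁵ × 12.1 × N²
N² = 17,877.7 / (13.5278 × 10⁻⁵) = 132,155,265
N ≈ √132,155,265 ≈ 11,495.9

11500 RPM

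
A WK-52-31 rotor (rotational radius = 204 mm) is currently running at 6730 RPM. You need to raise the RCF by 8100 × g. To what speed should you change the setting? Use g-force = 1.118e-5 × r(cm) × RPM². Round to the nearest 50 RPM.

9000 RPM

r = 204 mm = 20.4 cm
Current RCF = 1.118 × 10⁻⁵ × 20.4 × (6730)² = 1.118 × 10⁻⁵ × 20.4 × 45,292,900 ≈ 10,330 × g
Target RCF = 10,330 + 8,100 = 18,430 × g
N² = 18,430 / (22.8072 × 10⁻⁵) = 80,807,815
N ≈ √80,807,815 ≈ 8,989.3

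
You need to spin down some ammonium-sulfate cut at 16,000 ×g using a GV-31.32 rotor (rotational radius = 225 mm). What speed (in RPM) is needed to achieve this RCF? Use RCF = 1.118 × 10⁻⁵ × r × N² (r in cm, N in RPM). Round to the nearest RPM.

r = 225 mm = 22.5 cm
16,000 = 1.118 × 10⁻⁵ × 22.5 × N²
N² = 16,000 / (25.155 × 10⁻⁵) = 63,605,645
N ≈ √63,605,645 ≈ 7,975.3

N ≈ 7975 RPM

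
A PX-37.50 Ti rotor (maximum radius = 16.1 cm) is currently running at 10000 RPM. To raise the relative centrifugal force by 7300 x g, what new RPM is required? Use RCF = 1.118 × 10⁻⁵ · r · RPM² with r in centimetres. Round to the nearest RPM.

N₂ ≈ 11856 RPM

Current RCF = 1.118 × 10⁻⁵ × 16.1 × (10000)² = 1.118 × 10⁻⁵ × 16.1 × 100,000,000 ≈ 17,999.8 × g
Target RCF = 17,999.8 + 7,300 = 25,299.8 × g
N² = 25,299.8 / (17.9998 × 10⁻⁵) = 140,556,006
N ≈ √140,556,006 ≈ 11,855.6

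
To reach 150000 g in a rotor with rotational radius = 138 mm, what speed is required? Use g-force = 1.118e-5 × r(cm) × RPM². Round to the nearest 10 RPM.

31180 RPM

r = 138 mm = 13.8 cm
150,000 = 1.118 × 10⁻⁵ × 13.8 × N²
N² = 150,000 / (15.4284 × 10⁻⁵) = 972,233,025
N ≈ √972,233,025 ≈ 31,180.7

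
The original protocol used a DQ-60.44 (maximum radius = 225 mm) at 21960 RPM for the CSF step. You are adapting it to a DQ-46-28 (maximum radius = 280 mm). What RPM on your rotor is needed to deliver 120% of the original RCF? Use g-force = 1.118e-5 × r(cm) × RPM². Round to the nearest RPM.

≈ 21564 RPM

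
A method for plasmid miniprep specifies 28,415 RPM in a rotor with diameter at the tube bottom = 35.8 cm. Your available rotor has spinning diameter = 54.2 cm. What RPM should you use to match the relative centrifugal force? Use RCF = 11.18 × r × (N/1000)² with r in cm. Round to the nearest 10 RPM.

Original rotor: r = 35.8 / 2 = 17.9 cm
RCF = 11.18 × r × (N/1000)²
RCF_original = 11.18 × 17.9 × (28.415)² = 11.18 × 17.9 × 807.412225 ≈ 161,580.9 × g
Your rotor: r = 54.2 / 2 = 27.1 cm
161,580.9 = 11.18 × 27.1 × (N/1000)²
(N/1000)² = 161,580.9 / 302.978 = 533.309
N = 1000 × √533.309 ≈ 23,093.5

23090 RPM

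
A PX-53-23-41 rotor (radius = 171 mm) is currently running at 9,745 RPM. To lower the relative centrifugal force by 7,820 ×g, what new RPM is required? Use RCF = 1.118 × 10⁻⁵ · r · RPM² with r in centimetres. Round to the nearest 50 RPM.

7350 RPM

r = 171 mm = 17.1 cm
Current RCF = 1.118 × 10⁻⁵ × 17.1 × (9745)² = 1.118 × 10⁻⁵ × 17.1 × 94,965,025 ≈ 18,155.2 × g
Target RCF = 18,155.2 − 7,820 = 10,335.2 × g
N² = 10,335.2 / (19.1178 × 10⁻⁵) = 54,060,614
N ≈ √54,060,614 ≈ 7,352.6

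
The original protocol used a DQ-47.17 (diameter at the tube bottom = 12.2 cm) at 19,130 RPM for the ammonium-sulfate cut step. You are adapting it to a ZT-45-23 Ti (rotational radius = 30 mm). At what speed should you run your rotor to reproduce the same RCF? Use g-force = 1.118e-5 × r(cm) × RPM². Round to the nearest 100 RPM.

Original rotor: r = 12.2 / 2 = 6.1 cm
RCF_original = 1.118 × 10⁻⁵ × 6.1 × (19130)² = 1.118 × 10⁻⁵ × 6.1 × 365,956,900 ≈ 24,957.5 × g
Your rotor: r = 30 mm = 3.0 cm
24,957.5 = 1.118 × 10⁻⁵ × 3 × N²
N² = 24,957.5 / (3.354 × 10⁻⁵) = 744,111,509
N ≈ √744,111,509 ≈ 27,278.4

≈ 27300 RPM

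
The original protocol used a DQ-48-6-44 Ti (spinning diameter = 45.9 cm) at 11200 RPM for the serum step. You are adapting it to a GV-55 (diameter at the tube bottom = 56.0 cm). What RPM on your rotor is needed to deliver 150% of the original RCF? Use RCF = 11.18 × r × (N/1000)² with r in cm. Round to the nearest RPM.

Original rotor: r = 45.9 / 2 = 22.95 cm
RCF_original = 11.18 × 22.95 × (11.2)² = 11.18 × 22.95 × 125.44 ≈ 32,185.5 × g
Target RCF = 1.5 × 32,185.5 ≈ 48,278.2 × g
Your rotor: r = 56.0 / 2 = 28 cm
48,278.2 = 11.18 × 28 × (N/1000)²
(N/1000)² = 48,278.2 / 313.04 = 154.2237
N = 1000 × √154.2237 ≈ 12,418.7

≈ 12419 RPM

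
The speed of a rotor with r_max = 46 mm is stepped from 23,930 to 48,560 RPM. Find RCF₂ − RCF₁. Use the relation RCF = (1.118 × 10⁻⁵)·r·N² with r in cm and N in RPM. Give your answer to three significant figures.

≈ 91800 x g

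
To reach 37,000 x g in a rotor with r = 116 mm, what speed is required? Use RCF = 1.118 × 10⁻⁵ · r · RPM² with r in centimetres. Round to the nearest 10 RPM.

≈ 16890 RPM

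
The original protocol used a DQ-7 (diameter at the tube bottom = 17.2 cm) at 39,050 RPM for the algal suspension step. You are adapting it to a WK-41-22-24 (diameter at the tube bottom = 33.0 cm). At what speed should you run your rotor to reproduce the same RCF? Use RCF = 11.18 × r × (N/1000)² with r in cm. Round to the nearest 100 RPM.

28200 RPM

Original rotor: r = 17.2 / 2 = 8.6 cm
RCF = 11.18 × r × (N/1000)²
RCF_original = 11.18 × 8.6 × (39.05)² = 11.18 × 8.6 × 1,524.9025 ≈ 146,616.3 × g
Your rotor: r = 33.0 / 2 = 16.5 cm
146,616.3 = 11.18 × 16.5 × (N/1000)²
(N/1000)² = 146,616.3 / 184.47 = 794.7975
N = 1000 × √794.7975 ≈ 28,192.2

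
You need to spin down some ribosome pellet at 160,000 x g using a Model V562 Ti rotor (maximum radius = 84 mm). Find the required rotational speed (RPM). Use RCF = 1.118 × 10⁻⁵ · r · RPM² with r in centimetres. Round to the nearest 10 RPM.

≈ 41280 RPM

r = 84 mm = 8.4 cm
160,000 = 1.118 × 10⁻⁵ × 8.4 × N²
N² = 160,000 / (9.3912 × 10⁻⁵) = 1,703,722,634
N ≈ √1,703,722,634 ≈ 41,276.2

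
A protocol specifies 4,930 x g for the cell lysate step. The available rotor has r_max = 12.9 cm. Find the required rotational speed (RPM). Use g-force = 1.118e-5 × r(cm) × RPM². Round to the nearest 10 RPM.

≈ 5850 RPM

4,930 = 1.118 × 10⁻⁵ × 12.9 × N²
N² = 4,930 / (14.4222 × 10⁻⁵) = 34,183,412
N ≈ √34,183,412 ≈ 5,846.7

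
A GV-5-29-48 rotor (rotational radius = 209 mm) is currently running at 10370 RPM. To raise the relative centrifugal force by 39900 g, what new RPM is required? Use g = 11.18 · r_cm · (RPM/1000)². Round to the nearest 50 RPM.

r = 209 mm = 20.9 cm
Current RCF = 11.18 × 20.9 × (10.37)² = 11.18 × 20.9 × 107.5369 ≈ 25,127.3 × g
Target RCF = 25,127.3 + 39,900 = 65,027.3 × g
(N/1000)² = 65,027.3 / 233.662 = 278.2964
N = 1000 × √278.2964 ≈ 16,682.2

≈ 16700 RPM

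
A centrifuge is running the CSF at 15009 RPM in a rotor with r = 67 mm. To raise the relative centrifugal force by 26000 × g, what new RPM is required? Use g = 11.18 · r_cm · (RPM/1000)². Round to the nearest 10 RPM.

r = 67 mm = 6.7 cm
Current RCF = 11.18 × 6.7 × (15.009)² = 11.18 × 6.7 × 225.270081 ≈ 16,874.1 × g
Target RCF = 16,874.1 + 26,000 = 42,874.1 × g
(N/1000)² = 42,874.1 / 74.906 = 572.372
N = 1000 × √572.372 ≈ 23,924.3

23920 RPM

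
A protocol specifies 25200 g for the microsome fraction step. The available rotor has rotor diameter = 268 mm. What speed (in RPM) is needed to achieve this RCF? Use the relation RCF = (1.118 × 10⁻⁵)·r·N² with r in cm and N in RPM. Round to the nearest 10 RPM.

r = 268 mm / 2 = 134 mm = 13.4 cm
RCF = 1.118 × 10⁻⁵ × r × N²
25,200 = 1.118 × 10⁻⁵ × 13.4 × N²
N² = 25,200 / (14.9812 × 10⁻⁵) = 168,210,824
N ≈ √168,210,824 ≈ 12,969.6

12970 RPM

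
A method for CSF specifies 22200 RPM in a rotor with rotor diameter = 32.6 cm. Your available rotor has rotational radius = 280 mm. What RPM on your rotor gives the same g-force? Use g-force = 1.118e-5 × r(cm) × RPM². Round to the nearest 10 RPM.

≈ 16940 RPM

Original rotor: r = 32.6 / 2 = 16.3 cm
RCF_original = 1.118 × 10⁻⁵ × 16.3 × (22200)² = 1.118 × 10⁻⁵ × 16.3 × 492,840,000 ≈ 89,812.2 × g
Your rotor: r = 280 mm = 28.0 cm
89,812.2 = 1.118 × 10⁻⁵ × 28 × N²
N² = 89,812.2 / (31.304 × 10⁻⁵) = 286,903,271
N ≈ √286,903,271 ≈ 16,938.2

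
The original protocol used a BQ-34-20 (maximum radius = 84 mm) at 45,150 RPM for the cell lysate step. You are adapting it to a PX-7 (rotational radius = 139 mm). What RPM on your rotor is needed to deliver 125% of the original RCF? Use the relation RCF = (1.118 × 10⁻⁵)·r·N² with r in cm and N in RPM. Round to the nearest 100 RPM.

≈ 39200 RPM

Original rotor: r = 84 mm = 8.4 cm
RCF = 1.118 × 10⁻⁵ × r × N²
RCF_original = 1.118 × 10⁻⁵ × 8.4 × (45150)² = 1.118 × 10⁻⁵ × 8.4 × 2,038,522,500 ≈ 191,441.7 × g
Target RCF = 1.25 × 191,441.7 ≈ 239,302.1 × g
Your rotor: r = 139 mm = 13.9 cm
239,302.1 = 1.118 × 10⁻⁵ × 13.9 × N²
N² = 239,302.1 / (15.5402 × 10⁻⁵) = 1,539,890,735
N ≈ √1,539,890,735 ≈ 39,241.4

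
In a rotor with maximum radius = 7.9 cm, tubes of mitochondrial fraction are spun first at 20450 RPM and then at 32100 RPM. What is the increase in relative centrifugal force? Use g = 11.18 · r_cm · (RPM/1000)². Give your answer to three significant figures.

≈ 54100 × g

RCF₁ = 11.18 × 7.9 × (20.45)² = 11.18 × 7.9 × 418.2025 ≈ 36,936.5 × g
RCF₂ = 11.18 × 7.9 × (32.1)² = 11.18 × 7.9 × 1,030.41 ≈ 91,007.9 × g
Increase = 91,007.9 − 36,936.5 = 54,071.4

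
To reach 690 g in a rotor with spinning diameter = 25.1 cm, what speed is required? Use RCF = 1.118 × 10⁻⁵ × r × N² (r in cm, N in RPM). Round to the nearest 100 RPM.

N ≈ 2200 RPM

r = 25.1 / 2 = 12.55 cm
690 = 1.118 × 10⁻⁵ × 12.55 × N²
N² = 690 / (14.0309 × 10⁻⁵) = 4,917,717
N ≈ √4,917,717 ≈ 2,217.6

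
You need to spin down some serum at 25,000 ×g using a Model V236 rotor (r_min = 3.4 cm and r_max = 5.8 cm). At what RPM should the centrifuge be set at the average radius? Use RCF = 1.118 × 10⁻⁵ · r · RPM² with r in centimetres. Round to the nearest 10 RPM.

r_avg = (3.4 + 5.8) / 2 = 4.6 cm
25,000 = 1.118 × 10⁻⁵ × 4.6 × N²
N² = 25,000 / (5.1428 × 10⁻⁵) = 486,116,512
N ≈ √486,116,512 ≈ 22,048.1

22050 RPM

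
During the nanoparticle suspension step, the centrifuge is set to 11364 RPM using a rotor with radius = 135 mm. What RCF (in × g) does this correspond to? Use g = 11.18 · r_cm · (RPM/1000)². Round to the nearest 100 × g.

r = 135 mm = 13.5 cm
RCF = 11.18 × r × (N/1000)²
RCF = 11.18 × 13.5 × (11.364)² = 11.18 × 13.5 × 129.140496 ≈ 19,491.2 × g

19500 × g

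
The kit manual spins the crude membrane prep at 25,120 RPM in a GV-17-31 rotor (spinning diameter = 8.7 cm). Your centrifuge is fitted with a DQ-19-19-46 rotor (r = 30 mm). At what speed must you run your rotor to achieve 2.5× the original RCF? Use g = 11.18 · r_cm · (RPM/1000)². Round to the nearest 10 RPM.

Original rotor: r = 8.7 / 2 = 4.35 cm
RCF_original = 11.18 × 4.35 × (25.12)² = 11.18 × 4.35 × 631.0144 ≈ 30,688.1 × g
Target RCF = 2.5 × 30,688.1 ≈ 76,720.2 × g
Your rotor: r = 30 mm = 3.0 cm
76,720.2 = 11.18 × 3 × (N/1000)²
(N/1000)² = 76,720.2 / 33.54 = 2287.424
N = 1000 × √2287.424 ≈ 47,827.0

≈ 47830 RPM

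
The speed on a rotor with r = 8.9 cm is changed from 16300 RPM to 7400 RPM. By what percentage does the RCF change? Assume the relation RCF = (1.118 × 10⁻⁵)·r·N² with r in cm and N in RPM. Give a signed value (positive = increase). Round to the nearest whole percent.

-79%

RCF ∝ N², so the ratio is (7400/16300)² = (0.453988)² = 0.2061.
Change = 0.2061 − 1 = -0.7939 → -79.4%.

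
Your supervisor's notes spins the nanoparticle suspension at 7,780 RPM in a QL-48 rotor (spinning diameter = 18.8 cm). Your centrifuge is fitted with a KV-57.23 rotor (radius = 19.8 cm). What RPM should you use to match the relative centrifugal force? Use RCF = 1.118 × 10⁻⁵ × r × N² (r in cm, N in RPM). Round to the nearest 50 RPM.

≈ 5350 RPM

Original rotor: r = 18.8 / 2 = 9.4 cm
RCF_original = 1.118 × 10⁻⁵ × 9.4 × (7780)² = 1.118 × 10⁻⁵ × 9.4 × 60,528,400 ≈ 6,361.1 × g
6,361.1 = 1.118 × 10⁻⁵ × 19.8 × N²
N² = 6,361.1 / (22.1364 × 10⁻⁵) = 28,735,928
N ≈ √28,735,928 ≈ 5,360.6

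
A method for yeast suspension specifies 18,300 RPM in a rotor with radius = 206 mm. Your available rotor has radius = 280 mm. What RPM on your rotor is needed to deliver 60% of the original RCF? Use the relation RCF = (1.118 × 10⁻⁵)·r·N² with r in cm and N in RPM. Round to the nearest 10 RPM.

Original rotor: r = 206 mm = 20.6 cm
RCF_original = 1.118 × 10⁻⁵ × 20.6 × (18300)² = 1.118 × 10⁻⁵ × 20.6 × 334,890,000 ≈ 77,127.8 × g
Target RCF = 0.6 × 77,127.8 ≈ 46,276.7 × g
Your rotor: r = 280 mm = 28.0 cm
46,276.7 = 1.118 × 10⁻⁵ × 28 × N²
N² = 46,276.7 / (31.304 × 10⁻⁵) = 147,829,990
N ≈ √147,829,990 ≈ 12,158.5

≈ 12160 RPM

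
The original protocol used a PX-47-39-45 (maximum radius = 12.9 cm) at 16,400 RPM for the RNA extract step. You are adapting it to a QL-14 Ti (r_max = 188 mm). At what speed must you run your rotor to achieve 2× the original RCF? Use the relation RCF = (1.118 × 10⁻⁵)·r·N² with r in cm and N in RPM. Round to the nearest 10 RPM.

19210 RPM

RCF = 1.118 × 10⁻⁵ × r × N²
RCF_original = 1.118 × 10⁻⁵ × 12.9 × (16400)² = 1.118 × 10⁻⁵ × 12.9 × 268,960,000 ≈ 38,789.9 × g
Target RCF = 2 × 38,789.9 ≈ 77,579.8 × g
Your rotor: r = 188 mm = 18.8 cm
77,579.8 = 1.118 × 10⁻⁵ × 18.8 × N²
N² = 77,579.8 / (21.0184 × 10⁻⁵) = 369,104,213
N ≈ √369,104,213 ≈ 19,212.1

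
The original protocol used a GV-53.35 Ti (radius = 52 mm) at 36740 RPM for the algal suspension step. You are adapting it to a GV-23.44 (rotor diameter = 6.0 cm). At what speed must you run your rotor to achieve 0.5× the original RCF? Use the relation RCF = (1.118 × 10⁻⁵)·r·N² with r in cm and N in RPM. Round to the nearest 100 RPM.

34200 RPM

Original rotor: r = 52 mm = 5.2 cm
RCF = 1.118 × 10⁻⁵ × r × N²
RCF_original = 1.118 × 10⁻⁵ × 5.2 × (36740)² = 1.118 × 10⁻⁵ × 5.2 × 1,349,827,600 ≈ 78,473.6 × g
Target RCF = 0.5 × 78,473.6 ≈ 39,236.8 × g
Your rotor: r = 6.0 / 2 = 3 cm
39,236.8 = 1.118 × 10⁻⁵ × 3 × N²
N² = 39,236.8 / (3.354 × 10⁻⁵) = 1,169,850,924
N ≈ √1,169,850,924 ≈ 34,203.1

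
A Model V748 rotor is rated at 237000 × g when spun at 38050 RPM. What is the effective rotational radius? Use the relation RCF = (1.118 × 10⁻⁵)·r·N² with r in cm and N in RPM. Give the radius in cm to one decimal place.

14.6 cm

237000 = 1.118 × 10⁻⁵ × r × (38050)²
r = 237000 / (1.118 × 10⁻⁵ × 1,447,802,500) = 237000 / 16186.43 ≈ 14.642 cm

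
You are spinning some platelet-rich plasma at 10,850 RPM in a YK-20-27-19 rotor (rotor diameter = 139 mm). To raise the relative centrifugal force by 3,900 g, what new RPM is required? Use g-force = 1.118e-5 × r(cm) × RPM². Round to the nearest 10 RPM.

r = 139 mm / 2 = 69.5 mm = 6.95 cm
Current RCF = 1.118 × 10⁻⁵ × 6.95 × (10850)² = 1.118 × 10⁻⁵ × 6.95 × 117,722,500 ≈ 9,147.2 × g
Target RCF = 9,147.2 + 3,900 = 13,047.2 × g
N² = 13,047.2 / (7.7701 × 10⁻⁵) = 167,915,471
N ≈ √167,915,471 ≈ 12,958.2

≈ 12960 RPM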